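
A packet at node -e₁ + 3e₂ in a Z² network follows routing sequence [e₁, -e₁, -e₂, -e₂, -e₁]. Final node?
(-2, 1)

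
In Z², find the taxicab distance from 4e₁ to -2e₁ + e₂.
7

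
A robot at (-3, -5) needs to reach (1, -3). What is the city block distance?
6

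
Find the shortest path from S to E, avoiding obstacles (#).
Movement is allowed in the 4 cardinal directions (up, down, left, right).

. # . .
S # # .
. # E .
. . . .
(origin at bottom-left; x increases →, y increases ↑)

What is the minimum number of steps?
5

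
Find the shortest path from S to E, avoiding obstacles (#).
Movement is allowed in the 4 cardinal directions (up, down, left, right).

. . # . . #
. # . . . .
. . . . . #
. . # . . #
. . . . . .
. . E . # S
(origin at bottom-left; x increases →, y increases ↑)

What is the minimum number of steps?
5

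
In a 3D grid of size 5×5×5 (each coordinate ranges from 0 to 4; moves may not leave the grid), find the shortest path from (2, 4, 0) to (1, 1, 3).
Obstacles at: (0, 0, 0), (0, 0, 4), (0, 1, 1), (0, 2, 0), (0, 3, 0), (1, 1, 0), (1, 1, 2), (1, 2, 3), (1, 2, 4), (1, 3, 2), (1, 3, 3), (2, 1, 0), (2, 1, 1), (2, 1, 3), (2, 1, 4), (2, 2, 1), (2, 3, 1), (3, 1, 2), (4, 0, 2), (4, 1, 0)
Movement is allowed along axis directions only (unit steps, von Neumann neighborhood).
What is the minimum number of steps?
9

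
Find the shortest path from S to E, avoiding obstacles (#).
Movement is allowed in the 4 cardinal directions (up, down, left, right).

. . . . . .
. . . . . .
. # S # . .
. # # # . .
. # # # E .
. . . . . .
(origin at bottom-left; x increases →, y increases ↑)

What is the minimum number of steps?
6
(one shortest path: (2, 3) → (2, 4) → (3, 4) → (4, 4) → (4, 3) → (4, 2) → (4, 1))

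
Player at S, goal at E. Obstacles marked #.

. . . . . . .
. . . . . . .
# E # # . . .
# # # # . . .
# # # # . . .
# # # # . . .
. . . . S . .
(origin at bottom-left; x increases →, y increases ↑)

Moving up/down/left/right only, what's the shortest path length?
9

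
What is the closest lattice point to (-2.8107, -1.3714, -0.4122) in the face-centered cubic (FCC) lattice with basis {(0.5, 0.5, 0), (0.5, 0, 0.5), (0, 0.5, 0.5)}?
(-3, -1.5, -0.5)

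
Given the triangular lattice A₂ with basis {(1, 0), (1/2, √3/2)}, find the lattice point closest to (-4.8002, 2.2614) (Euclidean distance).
(-4.5, 2.598)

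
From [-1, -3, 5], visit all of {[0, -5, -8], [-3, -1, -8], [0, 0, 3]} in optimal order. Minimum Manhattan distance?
28
(one optimal route: (-1, -3, 5) → (0, 0, 3) → (-3, -1, -8) → (0, -5, -8))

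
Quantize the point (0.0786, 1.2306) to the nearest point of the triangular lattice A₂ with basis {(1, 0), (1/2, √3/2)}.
(0, 1.732)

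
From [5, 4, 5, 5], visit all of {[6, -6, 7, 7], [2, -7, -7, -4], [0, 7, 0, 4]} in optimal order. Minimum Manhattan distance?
73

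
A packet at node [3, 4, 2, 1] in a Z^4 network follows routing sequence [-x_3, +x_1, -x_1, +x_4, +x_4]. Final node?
(3, 4, 1, 3)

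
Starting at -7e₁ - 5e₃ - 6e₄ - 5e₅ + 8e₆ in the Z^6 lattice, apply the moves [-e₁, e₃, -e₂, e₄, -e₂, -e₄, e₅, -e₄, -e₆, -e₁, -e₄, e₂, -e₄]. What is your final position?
(-9, -1, -4, -9, -4, 7)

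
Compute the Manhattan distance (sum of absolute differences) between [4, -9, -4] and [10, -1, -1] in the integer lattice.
17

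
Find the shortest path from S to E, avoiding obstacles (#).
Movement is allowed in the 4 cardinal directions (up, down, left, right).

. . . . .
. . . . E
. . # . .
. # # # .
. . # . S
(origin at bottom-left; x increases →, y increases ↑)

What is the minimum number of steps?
3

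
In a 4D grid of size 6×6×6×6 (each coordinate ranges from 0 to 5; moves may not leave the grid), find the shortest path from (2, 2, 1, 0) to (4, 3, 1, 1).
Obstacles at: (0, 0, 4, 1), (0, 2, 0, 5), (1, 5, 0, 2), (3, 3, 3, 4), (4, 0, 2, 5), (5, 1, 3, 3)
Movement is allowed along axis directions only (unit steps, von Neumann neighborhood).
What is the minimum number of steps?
4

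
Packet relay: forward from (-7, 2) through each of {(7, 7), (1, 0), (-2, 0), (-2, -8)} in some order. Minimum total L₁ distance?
39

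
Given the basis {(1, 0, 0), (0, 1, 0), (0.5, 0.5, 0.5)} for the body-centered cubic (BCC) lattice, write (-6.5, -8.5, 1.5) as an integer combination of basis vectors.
-8b₁ - 10b₂ + 3b₃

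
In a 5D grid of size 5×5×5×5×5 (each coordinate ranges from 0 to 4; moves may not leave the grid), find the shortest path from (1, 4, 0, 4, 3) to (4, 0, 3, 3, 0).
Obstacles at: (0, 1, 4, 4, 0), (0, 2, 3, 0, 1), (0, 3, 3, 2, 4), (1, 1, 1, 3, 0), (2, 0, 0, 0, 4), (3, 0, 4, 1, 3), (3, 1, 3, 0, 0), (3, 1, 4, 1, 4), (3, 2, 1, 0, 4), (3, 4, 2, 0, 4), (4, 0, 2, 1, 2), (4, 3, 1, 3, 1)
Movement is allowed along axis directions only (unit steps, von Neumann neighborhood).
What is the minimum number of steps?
14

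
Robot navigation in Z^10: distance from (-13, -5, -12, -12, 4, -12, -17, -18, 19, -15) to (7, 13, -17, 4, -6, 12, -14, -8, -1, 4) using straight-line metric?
50.5074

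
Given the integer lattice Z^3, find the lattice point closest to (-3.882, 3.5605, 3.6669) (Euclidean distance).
(-4, 4, 4)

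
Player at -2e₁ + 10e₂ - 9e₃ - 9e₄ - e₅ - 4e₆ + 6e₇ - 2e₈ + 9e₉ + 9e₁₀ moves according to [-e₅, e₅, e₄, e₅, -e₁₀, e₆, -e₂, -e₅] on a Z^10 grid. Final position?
(-2, 9, -9, -8, -1, -3, 6, -2, 9, 8)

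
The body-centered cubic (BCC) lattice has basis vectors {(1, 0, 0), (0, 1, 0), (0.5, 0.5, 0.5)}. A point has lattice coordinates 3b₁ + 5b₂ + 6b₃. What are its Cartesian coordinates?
(6, 8, 3)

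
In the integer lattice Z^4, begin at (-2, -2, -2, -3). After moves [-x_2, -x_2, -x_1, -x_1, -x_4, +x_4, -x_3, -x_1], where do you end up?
(-5, -4, -3, -3)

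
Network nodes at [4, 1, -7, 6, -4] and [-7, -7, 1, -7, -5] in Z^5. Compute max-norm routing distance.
13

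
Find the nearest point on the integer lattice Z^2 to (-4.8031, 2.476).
(-5, 2)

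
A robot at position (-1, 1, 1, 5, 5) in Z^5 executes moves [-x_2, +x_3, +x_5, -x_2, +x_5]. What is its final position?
(-1, -1, 2, 5, 7)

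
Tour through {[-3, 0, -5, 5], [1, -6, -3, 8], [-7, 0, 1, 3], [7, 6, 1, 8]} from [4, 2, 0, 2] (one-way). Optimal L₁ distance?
63
(one optimal route: (4, 2, 0, 2) → (7, 6, 1, 8) → (1, -6, -3, 8) → (-3, 0, -5, 5) → (-7, 0, 1, 3))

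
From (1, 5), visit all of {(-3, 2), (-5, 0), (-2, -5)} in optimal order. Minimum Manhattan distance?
19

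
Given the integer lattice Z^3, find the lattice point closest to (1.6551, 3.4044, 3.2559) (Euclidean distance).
(2, 3, 3)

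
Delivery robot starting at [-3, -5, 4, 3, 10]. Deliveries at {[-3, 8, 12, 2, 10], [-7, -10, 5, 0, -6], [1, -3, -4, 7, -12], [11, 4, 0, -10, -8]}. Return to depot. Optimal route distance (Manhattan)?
190
(one optimal route: (-3, -5, 4, 3, 10) → (-3, 8, 12, 2, 10) → (11, 4, 0, -10, -8) → (1, -3, -4, 7, -12) → (-7, -10, 5, 0, -6) → (-3, -5, 4, 3, 10))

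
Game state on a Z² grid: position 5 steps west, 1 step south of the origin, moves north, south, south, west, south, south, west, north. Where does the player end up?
(-7, -3)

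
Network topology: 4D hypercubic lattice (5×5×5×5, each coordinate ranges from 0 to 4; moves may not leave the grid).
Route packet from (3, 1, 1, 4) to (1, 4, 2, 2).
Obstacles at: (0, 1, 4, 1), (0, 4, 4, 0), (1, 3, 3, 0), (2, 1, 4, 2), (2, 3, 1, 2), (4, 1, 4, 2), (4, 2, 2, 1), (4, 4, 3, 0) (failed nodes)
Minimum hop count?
8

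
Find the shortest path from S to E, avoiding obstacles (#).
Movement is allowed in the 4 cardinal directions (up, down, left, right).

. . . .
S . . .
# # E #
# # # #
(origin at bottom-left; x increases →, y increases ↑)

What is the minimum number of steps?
3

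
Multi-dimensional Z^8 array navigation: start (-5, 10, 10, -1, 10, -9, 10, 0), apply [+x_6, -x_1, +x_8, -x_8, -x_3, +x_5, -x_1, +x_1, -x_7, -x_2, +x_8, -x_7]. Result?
(-6, 9, 9, -1, 11, -8, 8, 1)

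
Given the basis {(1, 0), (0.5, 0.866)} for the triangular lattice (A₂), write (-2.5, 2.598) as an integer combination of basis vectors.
-4b₁ + 3b₂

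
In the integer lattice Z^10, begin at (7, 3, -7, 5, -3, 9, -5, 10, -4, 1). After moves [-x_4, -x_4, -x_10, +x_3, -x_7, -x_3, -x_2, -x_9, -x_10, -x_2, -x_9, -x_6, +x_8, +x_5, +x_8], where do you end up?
(7, 1, -7, 3, -2, 8, -6, 12, -6, -1)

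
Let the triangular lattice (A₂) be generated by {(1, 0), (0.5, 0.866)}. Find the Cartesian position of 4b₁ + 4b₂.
(6, 3.464)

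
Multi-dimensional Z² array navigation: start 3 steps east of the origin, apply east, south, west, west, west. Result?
(1, -1)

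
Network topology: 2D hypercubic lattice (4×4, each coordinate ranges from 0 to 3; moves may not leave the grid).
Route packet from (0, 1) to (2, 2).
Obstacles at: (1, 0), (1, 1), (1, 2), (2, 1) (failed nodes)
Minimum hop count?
5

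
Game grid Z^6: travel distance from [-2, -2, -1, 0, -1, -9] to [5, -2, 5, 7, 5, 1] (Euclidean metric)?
16.4317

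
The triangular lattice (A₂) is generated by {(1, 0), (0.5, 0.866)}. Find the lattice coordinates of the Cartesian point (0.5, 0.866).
b₂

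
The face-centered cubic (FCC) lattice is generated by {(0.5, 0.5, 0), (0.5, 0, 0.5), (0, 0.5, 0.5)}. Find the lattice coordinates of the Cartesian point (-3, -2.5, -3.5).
-2b₁ - 4b₂ - 3b₃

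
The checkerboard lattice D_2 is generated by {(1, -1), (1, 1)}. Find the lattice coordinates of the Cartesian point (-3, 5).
-4b₁ + b₂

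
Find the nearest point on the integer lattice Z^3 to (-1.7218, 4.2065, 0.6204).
(-2, 4, 1)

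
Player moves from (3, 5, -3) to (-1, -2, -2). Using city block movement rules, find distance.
12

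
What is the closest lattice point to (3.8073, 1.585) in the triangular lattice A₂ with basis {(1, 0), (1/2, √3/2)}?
(4, 1.732)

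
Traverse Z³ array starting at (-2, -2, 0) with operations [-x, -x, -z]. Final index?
(-4, -2, -1)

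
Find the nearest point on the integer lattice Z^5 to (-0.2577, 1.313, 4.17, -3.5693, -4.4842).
(0, 1, 4, -4, -4)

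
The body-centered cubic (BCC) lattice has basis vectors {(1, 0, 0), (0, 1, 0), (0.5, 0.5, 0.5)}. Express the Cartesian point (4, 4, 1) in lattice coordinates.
3b₁ + 3b₂ + 2b₃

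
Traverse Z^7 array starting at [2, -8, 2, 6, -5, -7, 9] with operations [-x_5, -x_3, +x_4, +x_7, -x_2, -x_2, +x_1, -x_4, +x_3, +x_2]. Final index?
(3, -9, 2, 6, -6, -7, 10)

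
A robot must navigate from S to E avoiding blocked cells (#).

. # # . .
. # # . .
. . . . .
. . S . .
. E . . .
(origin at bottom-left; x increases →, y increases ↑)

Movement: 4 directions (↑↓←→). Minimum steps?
2
(one shortest path: (2, 1) → (1, 1) → (1, 0))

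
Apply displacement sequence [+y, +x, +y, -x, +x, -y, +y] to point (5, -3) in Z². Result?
(6, -1)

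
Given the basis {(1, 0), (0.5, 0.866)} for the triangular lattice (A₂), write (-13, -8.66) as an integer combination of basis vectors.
-8b₁ - 10b₂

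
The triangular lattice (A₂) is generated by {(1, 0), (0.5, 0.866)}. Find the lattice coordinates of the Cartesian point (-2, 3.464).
-4b₁ + 4b₂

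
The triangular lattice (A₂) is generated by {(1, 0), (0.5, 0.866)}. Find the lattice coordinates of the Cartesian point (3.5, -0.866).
4b₁ - b₂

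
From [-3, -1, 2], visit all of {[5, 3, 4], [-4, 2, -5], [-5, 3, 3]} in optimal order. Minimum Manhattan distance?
32
(one optimal route: (-3, -1, 2) → (-4, 2, -5) → (-5, 3, 3) → (5, 3, 4))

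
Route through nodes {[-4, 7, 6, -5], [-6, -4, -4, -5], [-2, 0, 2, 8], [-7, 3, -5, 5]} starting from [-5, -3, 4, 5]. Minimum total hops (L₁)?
71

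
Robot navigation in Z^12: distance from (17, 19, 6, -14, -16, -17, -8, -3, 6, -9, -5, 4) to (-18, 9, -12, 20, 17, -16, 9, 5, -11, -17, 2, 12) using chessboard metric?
35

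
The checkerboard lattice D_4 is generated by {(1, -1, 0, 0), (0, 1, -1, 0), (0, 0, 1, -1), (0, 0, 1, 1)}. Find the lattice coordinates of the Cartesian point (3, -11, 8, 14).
3b₁ - 8b₂ - 7b₃ + 7b₄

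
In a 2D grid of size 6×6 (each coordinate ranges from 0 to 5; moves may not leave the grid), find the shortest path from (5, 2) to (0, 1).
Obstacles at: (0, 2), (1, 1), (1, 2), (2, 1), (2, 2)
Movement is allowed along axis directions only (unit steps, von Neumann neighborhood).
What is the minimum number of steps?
8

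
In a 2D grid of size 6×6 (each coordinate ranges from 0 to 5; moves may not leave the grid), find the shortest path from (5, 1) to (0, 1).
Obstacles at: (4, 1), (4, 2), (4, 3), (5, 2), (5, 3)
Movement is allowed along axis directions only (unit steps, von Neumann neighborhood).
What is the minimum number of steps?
7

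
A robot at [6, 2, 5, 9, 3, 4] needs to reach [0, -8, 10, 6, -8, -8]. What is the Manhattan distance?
47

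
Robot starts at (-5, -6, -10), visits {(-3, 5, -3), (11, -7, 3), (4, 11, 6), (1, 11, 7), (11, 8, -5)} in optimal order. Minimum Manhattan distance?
88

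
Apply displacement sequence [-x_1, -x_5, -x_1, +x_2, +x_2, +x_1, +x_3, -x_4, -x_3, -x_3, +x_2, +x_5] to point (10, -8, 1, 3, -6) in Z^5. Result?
(9, -5, 0, 2, -6)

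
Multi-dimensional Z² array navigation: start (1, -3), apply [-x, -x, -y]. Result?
(-1, -4)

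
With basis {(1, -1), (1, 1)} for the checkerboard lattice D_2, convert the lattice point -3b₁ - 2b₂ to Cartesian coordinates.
(-5, 1)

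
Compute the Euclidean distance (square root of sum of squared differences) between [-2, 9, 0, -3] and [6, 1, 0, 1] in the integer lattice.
12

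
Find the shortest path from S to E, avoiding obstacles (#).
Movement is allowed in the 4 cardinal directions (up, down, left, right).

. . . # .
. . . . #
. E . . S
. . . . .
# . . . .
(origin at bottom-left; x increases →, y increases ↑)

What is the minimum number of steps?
3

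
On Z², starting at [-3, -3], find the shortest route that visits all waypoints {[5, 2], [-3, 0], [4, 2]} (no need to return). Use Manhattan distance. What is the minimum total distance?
13
(one optimal route: (-3, -3) → (-3, 0) → (4, 2) → (5, 2))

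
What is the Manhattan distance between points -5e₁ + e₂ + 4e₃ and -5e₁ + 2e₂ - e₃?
6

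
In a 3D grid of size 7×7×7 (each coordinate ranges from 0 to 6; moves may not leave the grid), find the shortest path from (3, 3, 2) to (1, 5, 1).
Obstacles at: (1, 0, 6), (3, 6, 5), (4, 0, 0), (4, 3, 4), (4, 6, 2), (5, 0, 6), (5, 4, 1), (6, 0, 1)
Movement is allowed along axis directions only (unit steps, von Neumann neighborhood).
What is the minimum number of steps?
5
(one shortest path: (3, 3, 2) → (2, 3, 2) → (1, 3, 2) → (1, 4, 2) → (1, 5, 2) → (1, 5, 1))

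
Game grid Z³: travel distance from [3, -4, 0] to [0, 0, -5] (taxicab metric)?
12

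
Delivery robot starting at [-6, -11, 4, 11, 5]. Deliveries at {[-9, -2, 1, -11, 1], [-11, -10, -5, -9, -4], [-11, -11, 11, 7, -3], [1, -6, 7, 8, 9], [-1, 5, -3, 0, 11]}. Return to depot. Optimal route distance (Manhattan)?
176
(one optimal route: (-6, -11, 4, 11, 5) → (-11, -11, 11, 7, -3) → (-11, -10, -5, -9, -4) → (-9, -2, 1, -11, 1) → (-1, 5, -3, 0, 11) → (1, -6, 7, 8, 9) → (-6, -11, 4, 11, 5))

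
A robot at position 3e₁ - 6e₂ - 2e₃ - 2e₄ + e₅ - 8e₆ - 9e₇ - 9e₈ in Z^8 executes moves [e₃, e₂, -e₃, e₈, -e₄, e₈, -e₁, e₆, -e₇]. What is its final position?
(2, -5, -2, -3, 1, -7, -10, -7)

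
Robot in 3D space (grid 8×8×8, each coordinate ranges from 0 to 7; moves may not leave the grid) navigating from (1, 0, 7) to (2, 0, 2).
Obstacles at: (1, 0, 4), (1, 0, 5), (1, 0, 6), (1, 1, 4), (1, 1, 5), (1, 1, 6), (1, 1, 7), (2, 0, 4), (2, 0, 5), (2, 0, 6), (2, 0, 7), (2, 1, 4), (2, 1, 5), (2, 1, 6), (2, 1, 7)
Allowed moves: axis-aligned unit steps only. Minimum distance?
8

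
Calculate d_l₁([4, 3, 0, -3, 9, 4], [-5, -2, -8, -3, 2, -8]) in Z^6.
41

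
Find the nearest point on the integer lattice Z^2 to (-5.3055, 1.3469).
(-5, 1)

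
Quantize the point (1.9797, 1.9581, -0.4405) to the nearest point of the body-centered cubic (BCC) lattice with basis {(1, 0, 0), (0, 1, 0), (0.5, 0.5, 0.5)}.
(2, 2, 0)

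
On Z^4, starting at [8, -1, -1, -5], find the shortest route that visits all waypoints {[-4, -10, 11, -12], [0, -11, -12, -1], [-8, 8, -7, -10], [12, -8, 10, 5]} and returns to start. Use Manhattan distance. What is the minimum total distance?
184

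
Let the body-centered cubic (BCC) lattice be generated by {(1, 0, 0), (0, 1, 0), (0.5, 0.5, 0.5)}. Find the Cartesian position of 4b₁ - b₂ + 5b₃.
(6.5, 1.5, 2.5)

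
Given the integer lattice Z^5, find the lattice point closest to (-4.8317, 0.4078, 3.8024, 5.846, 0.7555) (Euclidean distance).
(-5, 0, 4, 6, 1)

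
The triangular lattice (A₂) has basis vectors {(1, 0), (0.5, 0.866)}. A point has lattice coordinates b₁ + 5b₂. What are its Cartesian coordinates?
(3.5, 4.33)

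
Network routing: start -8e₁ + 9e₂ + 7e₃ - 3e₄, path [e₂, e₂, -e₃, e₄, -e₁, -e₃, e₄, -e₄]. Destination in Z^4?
(-9, 11, 5, -2)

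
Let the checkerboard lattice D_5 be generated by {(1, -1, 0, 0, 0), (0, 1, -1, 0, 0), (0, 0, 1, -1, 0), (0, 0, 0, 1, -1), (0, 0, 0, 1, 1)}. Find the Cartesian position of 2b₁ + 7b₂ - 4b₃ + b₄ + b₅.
(2, 5, -11, 6, 0)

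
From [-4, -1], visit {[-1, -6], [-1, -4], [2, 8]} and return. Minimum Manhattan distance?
40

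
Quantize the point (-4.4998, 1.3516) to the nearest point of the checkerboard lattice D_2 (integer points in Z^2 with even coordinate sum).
(-5, 1)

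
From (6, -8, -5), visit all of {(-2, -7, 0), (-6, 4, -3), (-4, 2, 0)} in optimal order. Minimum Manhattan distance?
32
(one optimal route: (6, -8, -5) → (-2, -7, 0) → (-4, 2, 0) → (-6, 4, -3))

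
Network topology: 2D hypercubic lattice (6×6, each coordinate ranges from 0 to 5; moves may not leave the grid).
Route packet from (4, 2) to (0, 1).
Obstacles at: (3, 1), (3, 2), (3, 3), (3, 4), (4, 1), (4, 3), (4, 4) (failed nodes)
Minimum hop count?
9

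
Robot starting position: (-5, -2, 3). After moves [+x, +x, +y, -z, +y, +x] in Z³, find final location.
(-2, 0, 2)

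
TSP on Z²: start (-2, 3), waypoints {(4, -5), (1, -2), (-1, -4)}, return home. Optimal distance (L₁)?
28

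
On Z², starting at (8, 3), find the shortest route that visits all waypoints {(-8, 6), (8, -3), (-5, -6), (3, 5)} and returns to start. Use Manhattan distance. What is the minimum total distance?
56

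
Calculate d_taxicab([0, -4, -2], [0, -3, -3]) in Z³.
2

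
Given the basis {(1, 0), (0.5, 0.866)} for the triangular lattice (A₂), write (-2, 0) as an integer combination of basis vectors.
-2b₁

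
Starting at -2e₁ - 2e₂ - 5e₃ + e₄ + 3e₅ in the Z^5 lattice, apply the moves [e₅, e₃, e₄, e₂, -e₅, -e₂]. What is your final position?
(-2, -2, -4, 2, 3)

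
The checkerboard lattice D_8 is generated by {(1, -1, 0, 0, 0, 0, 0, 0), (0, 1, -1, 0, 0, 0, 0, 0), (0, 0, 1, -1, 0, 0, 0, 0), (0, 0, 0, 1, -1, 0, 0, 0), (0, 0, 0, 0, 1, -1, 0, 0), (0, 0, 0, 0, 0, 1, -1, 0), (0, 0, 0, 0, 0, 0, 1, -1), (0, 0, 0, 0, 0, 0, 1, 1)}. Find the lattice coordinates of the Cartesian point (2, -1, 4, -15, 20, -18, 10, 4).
2b₁ + b₂ + 5b₃ - 10b₄ + 10b₅ - 8b₆ - b₇ + 3b₈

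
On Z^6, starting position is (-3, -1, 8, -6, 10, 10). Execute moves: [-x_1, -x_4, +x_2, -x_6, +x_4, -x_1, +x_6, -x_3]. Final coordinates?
(-5, 0, 7, -6, 10, 10)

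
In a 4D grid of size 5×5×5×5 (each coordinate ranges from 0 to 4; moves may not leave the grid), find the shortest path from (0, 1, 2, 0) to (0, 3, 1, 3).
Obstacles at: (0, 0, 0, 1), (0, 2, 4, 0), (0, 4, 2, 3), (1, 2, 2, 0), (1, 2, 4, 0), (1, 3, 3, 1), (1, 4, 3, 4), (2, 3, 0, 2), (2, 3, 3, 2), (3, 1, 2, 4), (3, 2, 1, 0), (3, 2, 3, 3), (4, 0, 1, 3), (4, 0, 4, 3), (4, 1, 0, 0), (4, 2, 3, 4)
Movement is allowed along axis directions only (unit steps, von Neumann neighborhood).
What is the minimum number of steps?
6
(one shortest path: (0, 1, 2, 0) → (0, 2, 2, 0) → (0, 3, 2, 0) → (0, 3, 1, 0) → (0, 3, 1, 1) → (0, 3, 1, 2) → (0, 3, 1, 3))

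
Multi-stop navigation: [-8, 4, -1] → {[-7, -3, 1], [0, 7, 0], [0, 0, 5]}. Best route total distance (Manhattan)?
36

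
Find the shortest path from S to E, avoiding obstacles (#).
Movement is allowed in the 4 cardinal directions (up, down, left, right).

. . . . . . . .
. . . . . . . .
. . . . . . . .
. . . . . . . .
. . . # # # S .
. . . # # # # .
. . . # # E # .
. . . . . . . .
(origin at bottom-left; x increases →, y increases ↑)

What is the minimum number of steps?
7
(one shortest path: (6, 3) → (7, 3) → (7, 2) → (7, 1) → (7, 0) → (6, 0) → (5, 0) → (5, 1))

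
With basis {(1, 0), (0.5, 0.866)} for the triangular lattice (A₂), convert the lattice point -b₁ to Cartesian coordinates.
(-1, 0)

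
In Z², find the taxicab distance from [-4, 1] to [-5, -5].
7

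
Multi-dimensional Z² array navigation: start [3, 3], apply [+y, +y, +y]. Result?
(3, 6)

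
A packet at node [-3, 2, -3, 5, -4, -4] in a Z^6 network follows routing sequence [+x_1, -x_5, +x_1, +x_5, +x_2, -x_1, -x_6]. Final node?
(-2, 3, -3, 5, -4, -5)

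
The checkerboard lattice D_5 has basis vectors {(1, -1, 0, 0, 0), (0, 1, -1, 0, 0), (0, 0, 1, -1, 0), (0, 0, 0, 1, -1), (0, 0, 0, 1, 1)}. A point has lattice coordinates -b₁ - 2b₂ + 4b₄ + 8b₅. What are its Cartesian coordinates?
(-1, -1, 2, 12, 4)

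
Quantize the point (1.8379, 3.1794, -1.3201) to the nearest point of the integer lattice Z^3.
(2, 3, -1)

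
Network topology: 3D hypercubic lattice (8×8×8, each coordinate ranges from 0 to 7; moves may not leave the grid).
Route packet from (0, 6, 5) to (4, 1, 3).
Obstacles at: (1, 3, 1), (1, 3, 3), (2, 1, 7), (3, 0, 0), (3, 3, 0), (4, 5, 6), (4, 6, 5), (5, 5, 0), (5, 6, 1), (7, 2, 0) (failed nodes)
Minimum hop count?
11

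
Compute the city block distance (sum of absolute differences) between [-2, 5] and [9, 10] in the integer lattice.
16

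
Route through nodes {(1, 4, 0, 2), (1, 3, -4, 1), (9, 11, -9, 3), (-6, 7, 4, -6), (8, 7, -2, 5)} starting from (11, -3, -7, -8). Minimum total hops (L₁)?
88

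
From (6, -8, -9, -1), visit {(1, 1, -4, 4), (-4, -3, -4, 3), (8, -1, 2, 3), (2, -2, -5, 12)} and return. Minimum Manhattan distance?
94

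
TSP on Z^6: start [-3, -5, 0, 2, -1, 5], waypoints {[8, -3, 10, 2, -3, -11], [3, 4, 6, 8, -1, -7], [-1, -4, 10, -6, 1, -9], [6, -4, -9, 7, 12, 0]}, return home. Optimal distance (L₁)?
178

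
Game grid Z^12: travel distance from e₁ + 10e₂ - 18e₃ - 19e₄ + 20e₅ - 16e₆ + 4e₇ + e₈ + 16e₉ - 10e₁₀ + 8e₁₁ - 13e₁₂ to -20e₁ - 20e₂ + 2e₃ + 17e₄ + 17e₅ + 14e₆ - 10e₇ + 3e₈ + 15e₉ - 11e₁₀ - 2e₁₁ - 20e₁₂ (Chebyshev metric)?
36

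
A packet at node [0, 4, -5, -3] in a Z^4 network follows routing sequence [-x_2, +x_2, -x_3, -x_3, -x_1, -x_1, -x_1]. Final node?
(-3, 4, -7, -3)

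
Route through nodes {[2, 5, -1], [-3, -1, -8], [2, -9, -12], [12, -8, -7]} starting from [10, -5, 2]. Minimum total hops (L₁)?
65
(one optimal route: (10, -5, 2) → (12, -8, -7) → (2, -9, -12) → (-3, -1, -8) → (2, 5, -1))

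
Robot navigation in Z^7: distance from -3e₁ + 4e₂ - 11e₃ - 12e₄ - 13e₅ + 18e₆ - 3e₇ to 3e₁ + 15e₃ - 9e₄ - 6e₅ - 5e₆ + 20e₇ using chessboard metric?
26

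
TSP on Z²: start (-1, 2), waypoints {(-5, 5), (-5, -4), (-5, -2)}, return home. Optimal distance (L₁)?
26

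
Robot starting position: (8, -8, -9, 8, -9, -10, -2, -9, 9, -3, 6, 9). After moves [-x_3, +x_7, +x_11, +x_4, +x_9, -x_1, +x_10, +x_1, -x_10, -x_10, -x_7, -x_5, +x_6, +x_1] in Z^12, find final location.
(9, -8, -10, 9, -10, -9, -2, -9, 10, -4, 7, 9)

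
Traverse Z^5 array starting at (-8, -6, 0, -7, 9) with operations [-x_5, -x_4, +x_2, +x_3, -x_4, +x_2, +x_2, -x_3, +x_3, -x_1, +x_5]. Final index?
(-9, -3, 1, -9, 9)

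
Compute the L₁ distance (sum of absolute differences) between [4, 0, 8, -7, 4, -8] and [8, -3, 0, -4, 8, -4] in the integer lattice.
26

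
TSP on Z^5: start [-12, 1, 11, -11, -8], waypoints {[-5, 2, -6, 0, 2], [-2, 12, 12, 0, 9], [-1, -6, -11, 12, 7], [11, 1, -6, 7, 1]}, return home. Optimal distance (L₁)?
212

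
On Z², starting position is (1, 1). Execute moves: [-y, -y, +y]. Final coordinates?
(1, 0)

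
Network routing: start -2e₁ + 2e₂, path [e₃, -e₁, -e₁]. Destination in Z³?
(-4, 2, 1)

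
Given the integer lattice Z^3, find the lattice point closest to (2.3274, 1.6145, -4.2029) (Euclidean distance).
(2, 2, -4)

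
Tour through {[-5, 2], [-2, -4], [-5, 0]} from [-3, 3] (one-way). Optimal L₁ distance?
12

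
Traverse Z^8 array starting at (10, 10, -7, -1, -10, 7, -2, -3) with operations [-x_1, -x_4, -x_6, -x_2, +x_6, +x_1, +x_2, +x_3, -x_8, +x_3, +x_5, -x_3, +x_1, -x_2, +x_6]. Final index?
(11, 9, -6, -2, -9, 8, -2, -4)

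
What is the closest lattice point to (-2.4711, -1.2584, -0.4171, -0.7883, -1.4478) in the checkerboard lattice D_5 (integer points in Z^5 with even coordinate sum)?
(-3, -1, 0, -1, -1)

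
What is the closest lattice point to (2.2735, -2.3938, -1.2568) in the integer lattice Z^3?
(2, -2, -1)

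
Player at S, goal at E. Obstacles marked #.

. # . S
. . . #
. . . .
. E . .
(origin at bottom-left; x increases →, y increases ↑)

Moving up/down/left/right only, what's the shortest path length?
5
(one shortest path: (3, 3) → (2, 3) → (2, 2) → (1, 2) → (1, 1) → (1, 0))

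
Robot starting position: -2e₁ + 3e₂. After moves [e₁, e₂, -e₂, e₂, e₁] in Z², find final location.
(0, 4)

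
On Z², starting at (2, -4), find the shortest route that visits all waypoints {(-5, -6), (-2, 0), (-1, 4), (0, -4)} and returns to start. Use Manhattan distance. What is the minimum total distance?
34
(one optimal route: (2, -4) → (-5, -6) → (-2, 0) → (-1, 4) → (0, -4) → (2, -4))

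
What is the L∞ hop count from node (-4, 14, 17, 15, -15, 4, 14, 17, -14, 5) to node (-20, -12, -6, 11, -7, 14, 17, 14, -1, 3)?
26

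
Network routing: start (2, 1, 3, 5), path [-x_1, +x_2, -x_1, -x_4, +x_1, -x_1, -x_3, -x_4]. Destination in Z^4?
(0, 2, 2, 3)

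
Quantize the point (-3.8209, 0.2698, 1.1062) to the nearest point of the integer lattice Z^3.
(-4, 0, 1)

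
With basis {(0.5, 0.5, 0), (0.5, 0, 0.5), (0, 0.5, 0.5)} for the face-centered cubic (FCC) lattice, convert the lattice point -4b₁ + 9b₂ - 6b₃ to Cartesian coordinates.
(2.5, -5, 1.5)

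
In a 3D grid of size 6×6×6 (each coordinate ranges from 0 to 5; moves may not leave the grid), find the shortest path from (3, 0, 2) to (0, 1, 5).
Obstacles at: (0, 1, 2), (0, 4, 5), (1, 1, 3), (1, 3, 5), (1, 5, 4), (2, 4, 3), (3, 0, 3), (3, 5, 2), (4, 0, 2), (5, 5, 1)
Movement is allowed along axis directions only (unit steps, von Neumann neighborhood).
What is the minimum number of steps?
7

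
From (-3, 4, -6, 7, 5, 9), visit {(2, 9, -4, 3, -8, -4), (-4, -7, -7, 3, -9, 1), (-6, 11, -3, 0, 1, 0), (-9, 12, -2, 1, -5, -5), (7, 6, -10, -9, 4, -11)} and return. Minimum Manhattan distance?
210
(one optimal route: (-3, 4, -6, 7, 5, 9) → (-4, -7, -7, 3, -9, 1) → (2, 9, -4, 3, -8, -4) → (-9, 12, -2, 1, -5, -5) → (-6, 11, -3, 0, 1, 0) → (7, 6, -10, -9, 4, -11) → (-3, 4, -6, 7, 5, 9))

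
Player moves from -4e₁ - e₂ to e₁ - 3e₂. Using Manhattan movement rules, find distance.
7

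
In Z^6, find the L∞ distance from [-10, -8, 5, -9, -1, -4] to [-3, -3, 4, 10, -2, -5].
19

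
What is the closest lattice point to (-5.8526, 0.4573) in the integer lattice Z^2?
(-6, 0)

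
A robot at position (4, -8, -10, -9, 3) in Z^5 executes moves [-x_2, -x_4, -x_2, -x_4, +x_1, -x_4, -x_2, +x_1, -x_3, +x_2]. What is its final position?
(6, -10, -11, -12, 3)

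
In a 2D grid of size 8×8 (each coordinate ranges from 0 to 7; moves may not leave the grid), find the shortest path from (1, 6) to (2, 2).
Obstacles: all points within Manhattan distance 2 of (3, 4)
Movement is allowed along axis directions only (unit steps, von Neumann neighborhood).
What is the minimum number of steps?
7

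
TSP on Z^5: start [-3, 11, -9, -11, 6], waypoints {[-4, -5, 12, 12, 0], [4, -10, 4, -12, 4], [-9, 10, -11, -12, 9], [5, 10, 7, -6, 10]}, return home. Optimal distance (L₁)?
202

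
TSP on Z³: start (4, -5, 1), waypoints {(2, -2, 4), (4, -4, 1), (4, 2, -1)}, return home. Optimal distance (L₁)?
28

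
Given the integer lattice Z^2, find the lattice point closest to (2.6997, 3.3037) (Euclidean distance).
(3, 3)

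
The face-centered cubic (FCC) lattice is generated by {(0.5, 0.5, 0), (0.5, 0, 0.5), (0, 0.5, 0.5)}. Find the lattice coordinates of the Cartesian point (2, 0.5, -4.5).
7b₁ - 3b₂ - 6b₃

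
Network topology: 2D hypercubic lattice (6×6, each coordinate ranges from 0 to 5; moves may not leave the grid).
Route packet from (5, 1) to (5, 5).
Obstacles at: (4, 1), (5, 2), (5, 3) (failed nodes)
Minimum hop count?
10
(one shortest path: (5, 1) → (5, 0) → (4, 0) → (3, 0) → (3, 1) → (3, 2) → (4, 2) → (4, 3) → (4, 4) → (5, 4) → (5, 5))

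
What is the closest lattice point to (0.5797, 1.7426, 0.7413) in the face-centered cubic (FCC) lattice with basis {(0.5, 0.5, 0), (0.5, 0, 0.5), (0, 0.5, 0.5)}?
(0.5, 2, 0.5)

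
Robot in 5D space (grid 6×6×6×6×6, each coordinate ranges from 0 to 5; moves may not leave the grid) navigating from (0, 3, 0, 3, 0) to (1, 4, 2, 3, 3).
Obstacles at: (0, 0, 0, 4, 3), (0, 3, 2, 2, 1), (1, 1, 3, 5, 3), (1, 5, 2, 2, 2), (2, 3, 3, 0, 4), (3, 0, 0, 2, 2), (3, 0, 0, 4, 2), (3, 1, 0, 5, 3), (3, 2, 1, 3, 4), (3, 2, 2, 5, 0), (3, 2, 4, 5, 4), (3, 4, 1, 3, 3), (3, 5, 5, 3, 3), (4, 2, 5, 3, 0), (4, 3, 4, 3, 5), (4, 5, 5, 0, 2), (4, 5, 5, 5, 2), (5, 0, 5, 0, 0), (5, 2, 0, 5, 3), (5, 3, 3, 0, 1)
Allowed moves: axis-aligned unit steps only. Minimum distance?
7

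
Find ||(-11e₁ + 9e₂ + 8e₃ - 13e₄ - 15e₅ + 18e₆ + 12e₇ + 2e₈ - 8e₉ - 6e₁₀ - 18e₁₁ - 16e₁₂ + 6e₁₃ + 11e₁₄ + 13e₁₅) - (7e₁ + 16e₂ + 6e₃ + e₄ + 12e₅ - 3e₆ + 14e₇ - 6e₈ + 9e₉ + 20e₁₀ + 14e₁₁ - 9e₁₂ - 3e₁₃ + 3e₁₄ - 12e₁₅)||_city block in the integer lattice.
223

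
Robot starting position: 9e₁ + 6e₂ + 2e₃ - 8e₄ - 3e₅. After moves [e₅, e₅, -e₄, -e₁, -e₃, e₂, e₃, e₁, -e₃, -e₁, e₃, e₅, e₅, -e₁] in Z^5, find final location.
(7, 7, 2, -9, 1)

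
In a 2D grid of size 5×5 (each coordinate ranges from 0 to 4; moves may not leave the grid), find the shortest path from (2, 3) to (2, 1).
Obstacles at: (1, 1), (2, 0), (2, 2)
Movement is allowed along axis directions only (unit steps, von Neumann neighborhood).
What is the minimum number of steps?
4
(one shortest path: (2, 3) → (3, 3) → (3, 2) → (3, 1) → (2, 1))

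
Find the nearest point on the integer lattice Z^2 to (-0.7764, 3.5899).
(-1, 4)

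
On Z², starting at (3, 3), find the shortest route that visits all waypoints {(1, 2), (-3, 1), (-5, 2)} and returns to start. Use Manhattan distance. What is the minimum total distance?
20
(one optimal route: (3, 3) → (1, 2) → (-3, 1) → (-5, 2) → (3, 3))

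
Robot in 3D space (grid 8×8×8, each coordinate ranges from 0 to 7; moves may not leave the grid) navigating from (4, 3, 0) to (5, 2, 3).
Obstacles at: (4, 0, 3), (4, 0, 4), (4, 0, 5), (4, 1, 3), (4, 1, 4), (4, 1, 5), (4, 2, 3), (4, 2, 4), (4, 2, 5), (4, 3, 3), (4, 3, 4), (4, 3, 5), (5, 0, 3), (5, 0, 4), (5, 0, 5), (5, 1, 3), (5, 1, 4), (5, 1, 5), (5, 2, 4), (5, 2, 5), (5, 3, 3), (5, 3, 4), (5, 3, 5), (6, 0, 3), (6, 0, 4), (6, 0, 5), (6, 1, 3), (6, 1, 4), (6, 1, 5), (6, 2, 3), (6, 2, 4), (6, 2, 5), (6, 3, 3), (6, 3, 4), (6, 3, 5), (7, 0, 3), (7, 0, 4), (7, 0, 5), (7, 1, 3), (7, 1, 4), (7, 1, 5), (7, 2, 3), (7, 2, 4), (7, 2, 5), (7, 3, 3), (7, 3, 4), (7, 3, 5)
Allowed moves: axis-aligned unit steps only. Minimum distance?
5
(one shortest path: (4, 3, 0) → (5, 3, 0) → (5, 2, 0) → (5, 2, 1) → (5, 2, 2) → (5, 2, 3))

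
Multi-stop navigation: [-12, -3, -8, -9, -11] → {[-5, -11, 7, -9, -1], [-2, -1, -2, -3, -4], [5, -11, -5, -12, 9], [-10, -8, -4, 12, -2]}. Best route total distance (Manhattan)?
141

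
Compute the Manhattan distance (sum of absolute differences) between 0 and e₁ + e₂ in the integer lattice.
2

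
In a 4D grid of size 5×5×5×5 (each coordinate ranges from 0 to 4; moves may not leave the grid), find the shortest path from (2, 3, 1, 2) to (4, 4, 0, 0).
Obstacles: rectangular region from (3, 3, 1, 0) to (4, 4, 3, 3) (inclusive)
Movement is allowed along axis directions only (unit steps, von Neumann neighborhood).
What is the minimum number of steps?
6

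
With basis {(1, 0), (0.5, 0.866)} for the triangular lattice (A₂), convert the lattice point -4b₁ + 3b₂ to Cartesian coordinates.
(-2.5, 2.598)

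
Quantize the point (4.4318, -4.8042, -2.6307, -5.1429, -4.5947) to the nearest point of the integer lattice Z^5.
(4, -5, -3, -5, -5)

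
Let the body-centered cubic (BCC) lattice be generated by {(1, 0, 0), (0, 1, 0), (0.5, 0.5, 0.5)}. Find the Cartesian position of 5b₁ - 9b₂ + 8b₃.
(9, -5, 4)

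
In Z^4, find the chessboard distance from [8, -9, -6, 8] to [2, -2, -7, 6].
7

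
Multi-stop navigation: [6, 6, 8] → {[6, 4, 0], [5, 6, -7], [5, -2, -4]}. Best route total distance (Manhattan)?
31
(one optimal route: (6, 6, 8) → (6, 4, 0) → (5, 6, -7) → (5, -2, -4))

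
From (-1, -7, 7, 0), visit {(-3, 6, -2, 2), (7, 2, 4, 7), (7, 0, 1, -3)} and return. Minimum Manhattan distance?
90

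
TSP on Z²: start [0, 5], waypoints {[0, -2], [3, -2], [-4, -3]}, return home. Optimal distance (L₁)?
30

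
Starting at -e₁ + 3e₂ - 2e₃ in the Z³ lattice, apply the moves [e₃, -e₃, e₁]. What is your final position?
(0, 3, -2)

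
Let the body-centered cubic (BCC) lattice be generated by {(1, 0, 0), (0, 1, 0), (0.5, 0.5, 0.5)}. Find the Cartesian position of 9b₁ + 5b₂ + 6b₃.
(12, 8, 3)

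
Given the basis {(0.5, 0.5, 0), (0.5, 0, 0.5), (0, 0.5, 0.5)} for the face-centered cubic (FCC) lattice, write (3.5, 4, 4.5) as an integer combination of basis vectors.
3b₁ + 4b₂ + 5b₃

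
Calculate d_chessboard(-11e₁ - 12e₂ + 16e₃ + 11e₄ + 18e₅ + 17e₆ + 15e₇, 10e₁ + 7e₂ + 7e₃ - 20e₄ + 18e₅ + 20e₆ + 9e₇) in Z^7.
31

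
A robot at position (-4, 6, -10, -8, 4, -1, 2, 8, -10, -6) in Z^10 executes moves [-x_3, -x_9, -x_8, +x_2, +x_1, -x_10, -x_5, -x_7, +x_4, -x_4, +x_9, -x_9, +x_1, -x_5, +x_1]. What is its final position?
(-1, 7, -11, -8, 2, -1, 1, 7, -11, -7)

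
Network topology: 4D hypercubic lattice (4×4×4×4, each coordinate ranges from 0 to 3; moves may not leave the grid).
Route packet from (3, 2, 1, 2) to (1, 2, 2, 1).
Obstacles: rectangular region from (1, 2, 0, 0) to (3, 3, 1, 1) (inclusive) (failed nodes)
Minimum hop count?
4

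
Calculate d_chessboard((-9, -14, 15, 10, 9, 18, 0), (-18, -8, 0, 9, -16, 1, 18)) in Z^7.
25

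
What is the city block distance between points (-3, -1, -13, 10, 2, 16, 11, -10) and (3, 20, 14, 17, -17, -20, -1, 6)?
144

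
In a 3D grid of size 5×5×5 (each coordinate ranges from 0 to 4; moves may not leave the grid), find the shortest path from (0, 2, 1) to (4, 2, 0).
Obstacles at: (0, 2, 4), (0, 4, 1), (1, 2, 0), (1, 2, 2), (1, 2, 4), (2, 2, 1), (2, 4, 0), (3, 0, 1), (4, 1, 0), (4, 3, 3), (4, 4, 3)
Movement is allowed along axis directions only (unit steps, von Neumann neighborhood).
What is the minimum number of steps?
7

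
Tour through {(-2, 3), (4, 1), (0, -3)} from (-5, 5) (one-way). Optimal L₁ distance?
21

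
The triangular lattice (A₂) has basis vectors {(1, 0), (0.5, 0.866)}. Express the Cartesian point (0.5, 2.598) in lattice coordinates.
-b₁ + 3b₂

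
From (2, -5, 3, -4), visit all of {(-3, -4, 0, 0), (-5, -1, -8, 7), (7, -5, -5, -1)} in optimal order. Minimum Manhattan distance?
53
(one optimal route: (2, -5, 3, -4) → (7, -5, -5, -1) → (-3, -4, 0, 0) → (-5, -1, -8, 7))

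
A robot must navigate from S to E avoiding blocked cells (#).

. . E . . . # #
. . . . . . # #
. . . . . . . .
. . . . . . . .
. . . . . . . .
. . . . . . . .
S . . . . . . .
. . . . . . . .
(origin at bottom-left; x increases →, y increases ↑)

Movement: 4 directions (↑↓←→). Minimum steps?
8
(one shortest path: (0, 1) → (1, 1) → (2, 1) → (2, 2) → (2, 3) → (2, 4) → (2, 5) → (2, 6) → (2, 7))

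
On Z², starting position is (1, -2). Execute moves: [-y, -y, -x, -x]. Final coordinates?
(-1, -4)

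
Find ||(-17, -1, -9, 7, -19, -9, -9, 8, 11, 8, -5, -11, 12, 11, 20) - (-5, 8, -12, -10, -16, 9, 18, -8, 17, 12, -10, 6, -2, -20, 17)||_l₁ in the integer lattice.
185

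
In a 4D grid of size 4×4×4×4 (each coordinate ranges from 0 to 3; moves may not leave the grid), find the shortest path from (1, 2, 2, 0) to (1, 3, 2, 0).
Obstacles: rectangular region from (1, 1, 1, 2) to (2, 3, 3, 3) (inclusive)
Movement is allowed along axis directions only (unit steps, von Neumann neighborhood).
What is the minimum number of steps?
1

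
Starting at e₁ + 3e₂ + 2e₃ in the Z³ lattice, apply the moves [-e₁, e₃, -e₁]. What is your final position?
(-1, 3, 3)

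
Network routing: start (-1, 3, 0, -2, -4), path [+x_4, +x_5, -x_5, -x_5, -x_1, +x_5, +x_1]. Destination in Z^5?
(-1, 3, 0, -1, -4)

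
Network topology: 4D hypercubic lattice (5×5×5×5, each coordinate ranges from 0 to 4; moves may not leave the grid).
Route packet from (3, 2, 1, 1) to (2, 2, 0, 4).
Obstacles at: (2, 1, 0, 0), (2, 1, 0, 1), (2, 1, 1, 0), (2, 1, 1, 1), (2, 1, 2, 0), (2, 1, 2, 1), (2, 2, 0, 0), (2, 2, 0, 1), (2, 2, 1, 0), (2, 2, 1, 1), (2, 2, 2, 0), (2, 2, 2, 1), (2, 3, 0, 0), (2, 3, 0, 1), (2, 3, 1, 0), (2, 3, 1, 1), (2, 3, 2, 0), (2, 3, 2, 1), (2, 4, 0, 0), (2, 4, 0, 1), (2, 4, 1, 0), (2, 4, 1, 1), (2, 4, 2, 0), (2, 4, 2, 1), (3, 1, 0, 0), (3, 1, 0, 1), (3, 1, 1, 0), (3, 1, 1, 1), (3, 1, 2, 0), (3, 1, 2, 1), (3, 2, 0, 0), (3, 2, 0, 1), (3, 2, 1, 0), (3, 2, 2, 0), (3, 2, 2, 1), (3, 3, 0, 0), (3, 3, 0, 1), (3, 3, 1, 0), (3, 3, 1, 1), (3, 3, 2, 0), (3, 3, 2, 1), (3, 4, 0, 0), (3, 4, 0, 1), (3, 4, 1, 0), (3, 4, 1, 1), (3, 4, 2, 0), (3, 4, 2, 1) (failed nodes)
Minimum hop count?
5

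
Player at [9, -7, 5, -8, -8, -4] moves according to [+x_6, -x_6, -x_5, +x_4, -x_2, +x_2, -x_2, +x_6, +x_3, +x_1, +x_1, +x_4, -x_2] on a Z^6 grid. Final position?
(11, -9, 6, -6, -9, -3)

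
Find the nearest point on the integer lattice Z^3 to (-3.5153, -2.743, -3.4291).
(-4, -3, -3)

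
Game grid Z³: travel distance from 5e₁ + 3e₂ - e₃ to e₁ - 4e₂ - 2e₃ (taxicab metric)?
12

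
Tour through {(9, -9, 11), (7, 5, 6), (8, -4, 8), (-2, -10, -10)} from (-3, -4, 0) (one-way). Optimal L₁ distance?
71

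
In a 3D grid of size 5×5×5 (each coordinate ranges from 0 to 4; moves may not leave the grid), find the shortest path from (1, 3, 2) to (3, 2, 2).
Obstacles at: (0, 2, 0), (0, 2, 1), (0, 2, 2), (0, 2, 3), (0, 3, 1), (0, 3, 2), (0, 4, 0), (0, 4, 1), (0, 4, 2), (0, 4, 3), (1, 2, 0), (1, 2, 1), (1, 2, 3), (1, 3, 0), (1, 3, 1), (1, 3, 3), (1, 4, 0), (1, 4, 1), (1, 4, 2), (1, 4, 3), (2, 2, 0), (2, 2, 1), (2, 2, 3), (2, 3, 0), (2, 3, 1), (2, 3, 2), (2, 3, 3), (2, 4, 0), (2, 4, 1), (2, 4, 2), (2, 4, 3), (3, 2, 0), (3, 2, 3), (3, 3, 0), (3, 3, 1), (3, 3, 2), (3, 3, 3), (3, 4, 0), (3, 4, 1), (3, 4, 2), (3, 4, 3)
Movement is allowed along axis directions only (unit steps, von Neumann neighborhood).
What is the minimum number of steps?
3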